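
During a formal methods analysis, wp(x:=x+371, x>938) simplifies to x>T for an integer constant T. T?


Formula: wp(x:=E, P) = P[E/x] (substitute E for x in postcondition)
Step 1: Postcondition: x>938
Step 2: Substitute x+371 for x: x+371>938
Step 3: Solve for x: x > 938-371 = 567

567


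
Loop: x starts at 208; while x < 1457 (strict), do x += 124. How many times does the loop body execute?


Step 1: x goes from 208 toward 1457 by 124; the body runs while x<1457, so iterations = ceil((bound-start)/step)
Step 2: Distance=1249
Step 3: ceil(1249/124)=11

11


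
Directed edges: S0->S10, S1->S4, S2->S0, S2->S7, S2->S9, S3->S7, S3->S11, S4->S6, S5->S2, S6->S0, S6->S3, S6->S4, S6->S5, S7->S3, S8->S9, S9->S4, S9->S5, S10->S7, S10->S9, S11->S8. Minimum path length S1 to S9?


BFS layer-by-layer from S1:
  dist 0: {S1}
  dist 1: {S4}
  dist 2: {S6}
  dist 3: {S0, S3, S5}
  dist 4: {S2, S7, S10, S11}
  dist 5: {S8, S9}
  -> S9 reached at distance 5
Shortest path length = 5

5


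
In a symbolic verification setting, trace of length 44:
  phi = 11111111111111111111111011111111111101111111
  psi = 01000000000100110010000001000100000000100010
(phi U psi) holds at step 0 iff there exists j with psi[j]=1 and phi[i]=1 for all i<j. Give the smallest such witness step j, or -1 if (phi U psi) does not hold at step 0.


(phi U psi) at 0: need smallest j with psi[j]=1 and phi[i]=1 for all i in [0,j).
Scan from step 0:
  step 0: phi=1, psi=0 -> continue
  step 1: psi=1 and phi held for [0,1) -> witness found
Witness step = 1

1


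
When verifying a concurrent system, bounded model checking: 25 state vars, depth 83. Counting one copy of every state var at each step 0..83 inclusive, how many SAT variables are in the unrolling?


BMC unrolls to depth k, creating one copy of each state var for steps 0..k.
Step count = 83 + 1 = 84 (steps 0 through 83)
Vars per step = 25
Total = 25 * 84 = 2100

2100


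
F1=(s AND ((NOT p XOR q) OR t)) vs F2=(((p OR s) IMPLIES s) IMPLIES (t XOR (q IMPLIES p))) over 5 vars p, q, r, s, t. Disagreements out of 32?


F1 = (s AND ((NOT p XOR q) OR t))
F2 = (((p OR s) IMPLIES s) IMPLIES (t XOR (q IMPLIES p)))
Evaluate both on each of 32 rows (bits = p,q,r,s,t):
  row 0 [00000]: F1=0 F2=1 (differ) -> 1
  row 1 [00001]: F1=0 F2=0 -> 0
  row 2 [00010]: F1=1 F2=1 -> 0
  row 3 [00011]: F1=1 F2=0 (differ) -> 1
  row 4 [00100]: F1=0 F2=1 (differ) -> 1
  row 5 [00101]: F1=0 F2=0 -> 0
  row 6 [00110]: F1=1 F2=1 -> 0
  row 7 [00111]: F1=1 F2=0 (differ) -> 1
  row 8 [01000]: F1=0 F2=0 -> 0
  row 9 [01001]: F1=0 F2=1 (differ) -> 1
  row 10 [01010]: F1=0 F2=0 -> 0
  row 11 [01011]: F1=1 F2=1 -> 0
  row 12 [01100]: F1=0 F2=0 -> 0
  row 13 [01101]: F1=0 F2=1 (differ) -> 1
  row 14 [01110]: F1=0 F2=0 -> 0
  row 15 [01111]: F1=1 F2=1 -> 0
  row 16 [10000]: F1=0 F2=1 (differ) -> 1
  row 17 [10001]: F1=0 F2=1 (differ) -> 1
  row 18 [10010]: F1=0 F2=1 (differ) -> 1
  row 19 [10011]: F1=1 F2=0 (differ) -> 1
  row 20 [10100]: F1=0 F2=1 (differ) -> 1
  row 21 [10101]: F1=0 F2=1 (differ) -> 1
  row 22 [10110]: F1=0 F2=1 (differ) -> 1
  row 23 [10111]: F1=1 F2=0 (differ) -> 1
  row 24 [11000]: F1=0 F2=1 (differ) -> 1
  row 25 [11001]: F1=0 F2=1 (differ) -> 1
  row 26 [11010]: F1=1 F2=1 -> 0
  row 27 [11011]: F1=1 F2=0 (differ) -> 1
  row 28 [11100]: F1=0 F2=1 (differ) -> 1
  row 29 [11101]: F1=0 F2=1 (differ) -> 1
  row 30 [11110]: F1=1 F2=1 -> 0
  row 31 [11111]: F1=1 F2=0 (differ) -> 1
Full result column, 8 rows per line (p,q fixed per line; r,s,t runs 000..111 left to right):
  rows 0-7 [p,q=00]: 10011001  (ones: 4)
  rows 8-15 [p,q=01]: 01000100  (ones: 2)
  rows 16-23 [p,q=10]: 11111111  (ones: 8)
  rows 24-31 [p,q=11]: 11011101  (ones: 6)
Disagreements = 4+2+8+6 = 20

20


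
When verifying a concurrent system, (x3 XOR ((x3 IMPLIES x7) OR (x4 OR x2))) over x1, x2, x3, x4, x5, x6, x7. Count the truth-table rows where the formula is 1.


Formula: (x3 XOR ((x3 IMPLIES x7) OR (x4 OR x2))) over 7 vars (128 rows)
Evaluate each row (x1, x2, x3, x4, x5, x6, x7 as bits, MSB first):
  row 0 [0000000]: (0 XOR ((0 IMPLIES 0) OR (0 OR 0))) -> 1
  row 1 [0000001]: (0 XOR ((0 IMPLIES 1) OR (0 OR 0))) -> 1
  row 2 [0000010]: (0 XOR ((0 IMPLIES 0) OR (0 OR 0))) -> 1
  row 3 [0000011]: (0 XOR ((0 IMPLIES 1) OR (0 OR 0))) -> 1
  row 4 [0000100]: (0 XOR ((0 IMPLIES 0) OR (0 OR 0))) -> 1
  (every remaining row is evaluated the same way; all 128 results are listed next)
Full result column, 8 rows per line (x1,x2,x3,x4 fixed per line; x5,x6,x7 runs 000..111 left to right):
  rows 0-7 [x1,x2,x3,x4=0000]: 11111111  (ones: 8)
  rows 8-15 [x1,x2,x3,x4=0001]: 11111111  (ones: 8)
  rows 16-23 [x1,x2,x3,x4=0010]: 10101010  (ones: 4)
  rows 24-31 [x1,x2,x3,x4=0011]: 00000000  (ones: 0)
  rows 32-39 [x1,x2,x3,x4=0100]: 11111111  (ones: 8)
  rows 40-47 [x1,x2,x3,x4=0101]: 11111111  (ones: 8)
  rows 48-55 [x1,x2,x3,x4=0110]: 00000000  (ones: 0)
  rows 56-63 [x1,x2,x3,x4=0111]: 00000000  (ones: 0)
  rows 64-71 [x1,x2,x3,x4=1000]: 11111111  (ones: 8)
  rows 72-79 [x1,x2,x3,x4=1001]: 11111111  (ones: 8)
  rows 80-87 [x1,x2,x3,x4=1010]: 10101010  (ones: 4)
  rows 88-95 [x1,x2,x3,x4=1011]: 00000000  (ones: 0)
  rows 96-103 [x1,x2,x3,x4=1100]: 11111111  (ones: 8)
  rows 104-111 [x1,x2,x3,x4=1101]: 11111111  (ones: 8)
  rows 112-119 [x1,x2,x3,x4=1110]: 00000000  (ones: 0)
  rows 120-127 [x1,x2,x3,x4=1111]: 00000000  (ones: 0)
Count of 1-rows = 8+8+4+0+8+8+0+0+8+8+4+0+8+8+0+0 = 72

72


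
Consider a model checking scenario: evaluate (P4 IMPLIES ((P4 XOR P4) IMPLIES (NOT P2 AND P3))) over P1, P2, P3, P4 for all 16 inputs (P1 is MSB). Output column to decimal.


Formula: (P4 IMPLIES ((P4 XOR P4) IMPLIES (NOT P2 AND P3))) over P1, P2, P3, P4 (16 rows)
Evaluate each row (bits = P1,P2,P3,P4, MSB first):
  row 0 [0000]: (0 IMPLIES ((0 XOR 0) IMPLIES (NOT 0 AND 0))) -> 1
  row 1 [0001]: (1 IMPLIES ((1 XOR 1) IMPLIES (NOT 0 AND 0))) -> 1
  row 2 [0010]: (0 IMPLIES ((0 XOR 0) IMPLIES (NOT 0 AND 1))) -> 1
  row 3 [0011]: (1 IMPLIES ((1 XOR 1) IMPLIES (NOT 0 AND 1))) -> 1
  row 4 [0100]: (0 IMPLIES ((0 XOR 0) IMPLIES (NOT 1 AND 0))) -> 1
  row 5 [0101]: (1 IMPLIES ((1 XOR 1) IMPLIES (NOT 1 AND 0))) -> 1
  row 6 [0110]: (0 IMPLIES ((0 XOR 0) IMPLIES (NOT 1 AND 1))) -> 1
  row 7 [0111]: (1 IMPLIES ((1 XOR 1) IMPLIES (NOT 1 AND 1))) -> 1
  row 8 [1000]: (0 IMPLIES ((0 XOR 0) IMPLIES (NOT 0 AND 0))) -> 1
  row 9 [1001]: (1 IMPLIES ((1 XOR 1) IMPLIES (NOT 0 AND 0))) -> 1
  row 10 [1010]: (0 IMPLIES ((0 XOR 0) IMPLIES (NOT 0 AND 1))) -> 1
  row 11 [1011]: (1 IMPLIES ((1 XOR 1) IMPLIES (NOT 0 AND 1))) -> 1
  row 12 [1100]: (0 IMPLIES ((0 XOR 0) IMPLIES (NOT 1 AND 0))) -> 1
  row 13 [1101]: (1 IMPLIES ((1 XOR 1) IMPLIES (NOT 1 AND 0))) -> 1
  row 14 [1110]: (0 IMPLIES ((0 XOR 0) IMPLIES (NOT 1 AND 1))) -> 1
  row 15 [1111]: (1 IMPLIES ((1 XOR 1) IMPLIES (NOT 1 AND 1))) -> 1
Full result column, 4 rows per line (P1,P2 fixed per line; P3,P4 runs 00..11 left to right):
  rows 0-3 [P1,P2=00]: 1111  = hex F
  rows 4-7 [P1,P2=01]: 1111  = hex F
  rows 8-11 [P1,P2=10]: 1111  = hex F
  rows 12-15 [P1,P2=11]: 1111  = hex F
Output column (row 0 .. row 15) = 1111111111111111
Output column grouped in 4s = 1111 1111 1111 1111 = 0xFFFF
Convert to decimal digit by digit (value = value*16 + digit):
  F -> 15
  15*16 + 15 (F) = 255
  255*16 + 15 (F) = 4095
  4095*16 + 15 (F) = 65535
Decimal = 65535

65535


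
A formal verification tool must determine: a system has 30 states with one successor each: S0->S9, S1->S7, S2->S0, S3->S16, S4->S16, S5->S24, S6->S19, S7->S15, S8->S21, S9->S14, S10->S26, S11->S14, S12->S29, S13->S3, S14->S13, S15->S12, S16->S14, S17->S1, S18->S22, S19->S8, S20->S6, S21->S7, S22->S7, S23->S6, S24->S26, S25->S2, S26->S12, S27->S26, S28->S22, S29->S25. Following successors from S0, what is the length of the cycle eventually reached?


Trace from S0 until a state repeats:
  S0 -> S9 -> S14 -> S13 -> S3 -> S16 -> S14
S14 first seen at step 2, revisited at step 6.
Cycle length = 6 - 2 = 4

4


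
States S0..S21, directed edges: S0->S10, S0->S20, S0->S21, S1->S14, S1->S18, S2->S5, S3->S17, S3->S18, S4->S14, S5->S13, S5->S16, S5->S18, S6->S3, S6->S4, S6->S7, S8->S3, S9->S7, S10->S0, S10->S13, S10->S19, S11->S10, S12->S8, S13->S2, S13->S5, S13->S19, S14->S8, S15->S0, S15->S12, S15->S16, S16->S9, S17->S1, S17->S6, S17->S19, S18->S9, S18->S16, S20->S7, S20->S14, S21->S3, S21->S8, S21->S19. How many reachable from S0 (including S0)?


BFS from S0:
  layer 0: {S0}
  layer 1: {S10, S20, S21}
  layer 2: {S3, S7, S8, S13, S14, S19}
  layer 3: {S2, S5, S17, S18}
  layer 4: {S1, S6, S9, S16}
  layer 5: {S4}
Reachable set: {S0, S1, S2, S3, S4, S5, S6, S7, S8, S9, S10, S13, S14, S16, S17, S18, S19, S20, S21}
Count = 19

19


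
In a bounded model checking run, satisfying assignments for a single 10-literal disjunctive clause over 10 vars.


Step 1: Total=2^10=1024
Step 2: Unsat when all 10 false: 2^0=1
Step 3: Sat=1024-1=1023

1023


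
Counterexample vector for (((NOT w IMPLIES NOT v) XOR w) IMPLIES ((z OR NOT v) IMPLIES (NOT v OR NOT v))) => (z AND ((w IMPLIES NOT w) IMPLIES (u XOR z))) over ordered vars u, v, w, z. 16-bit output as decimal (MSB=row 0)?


F1 = (((NOT w IMPLIES NOT v) XOR w) IMPLIES ((z OR NOT v) IMPLIES (NOT v OR NOT v)))
F2 = (z AND ((w IMPLIES NOT w) IMPLIES (u XOR z)))
Counterexample to F1=>F2 is where F1=1 and F2=0.
Evaluate each row (bits = u,v,w,z, MSB first):
  row 0 [0000]: F1=1 F2=0 -> F1&~F2 -> 1
  row 1 [0001]: F1=1 F2=1 -> F1&~F2 -> 0
  row 2 [0010]: F1=1 F2=0 -> F1&~F2 -> 1
  row 3 [0011]: F1=1 F2=1 -> F1&~F2 -> 0
  row 4 [0100]: F1=1 F2=0 -> F1&~F2 -> 1
  row 5 [0101]: F1=1 F2=1 -> F1&~F2 -> 0
  row 6 [0110]: F1=1 F2=0 -> F1&~F2 -> 1
  row 7 [0111]: F1=1 F2=1 -> F1&~F2 -> 0
  row 8 [1000]: F1=1 F2=0 -> F1&~F2 -> 1
  row 9 [1001]: F1=1 F2=0 -> F1&~F2 -> 1
  row 10 [1010]: F1=1 F2=0 -> F1&~F2 -> 1
  row 11 [1011]: F1=1 F2=1 -> F1&~F2 -> 0
  row 12 [1100]: F1=1 F2=0 -> F1&~F2 -> 1
  row 13 [1101]: F1=1 F2=0 -> F1&~F2 -> 1
  row 14 [1110]: F1=1 F2=0 -> F1&~F2 -> 1
  row 15 [1111]: F1=1 F2=1 -> F1&~F2 -> 0
Full result column, 4 rows per line (u,v fixed per line; w,z runs 00..11 left to right):
  rows 0-3 [u,v=00]: 1010  = hex A
  rows 4-7 [u,v=01]: 1010  = hex A
  rows 8-11 [u,v=10]: 1110  = hex E
  rows 12-15 [u,v=11]: 1110  = hex E
Counterexample vector (row 0 .. row 15) = 1010101011101110
Output column grouped in 4s = 1010 1010 1110 1110 = 0xAAEE
Convert to decimal digit by digit (value = value*16 + digit):
  A -> 10
  10*16 + 10 (A) = 170
  170*16 + 14 (E) = 2734
  2734*16 + 14 (E) = 43758
Decimal = 43758

43758


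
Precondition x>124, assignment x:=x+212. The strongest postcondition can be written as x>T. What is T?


Formula: sp(P, x:=E) = exists old_x. (x = E[old_x/x]) AND P[old_x/x] (old_x is the value of x before the assignment; eliminate old_x by solving x = E[old_x/x] for old_x)
Step 1: Precondition P: x>124, i.e. old_x > 124
Step 2: Assignment gives x = old_x + 212, so old_x = x - 212
Step 3: Substitute into P: x - 212 > 124
Step 4: Simplify: x > 124+212 = 336

336


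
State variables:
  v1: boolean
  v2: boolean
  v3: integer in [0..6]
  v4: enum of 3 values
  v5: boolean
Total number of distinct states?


State space = product of domain sizes of all variables.
Domain sizes:
  v1 (boolean): 2
  v2 (boolean): 2
  v3 (integer in [0..6]): 7
  v4 (enum of 3 values): 3
  v5 (boolean): 2
Product = 2 * 2 * 7 * 3 * 2 = 168

168


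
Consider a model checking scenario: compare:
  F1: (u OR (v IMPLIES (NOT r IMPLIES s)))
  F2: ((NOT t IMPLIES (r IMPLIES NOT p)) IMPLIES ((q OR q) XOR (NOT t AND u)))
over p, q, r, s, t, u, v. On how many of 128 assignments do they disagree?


F1 = (u OR (v IMPLIES (NOT r IMPLIES s)))
F2 = ((NOT t IMPLIES (r IMPLIES NOT p)) IMPLIES ((q OR q) XOR (NOT t AND u)))
Evaluate both on each of 128 rows (bits = p,q,r,s,t,u,v):
  row 0 [0000000]: F1=1 F2=0 (differ) -> 1
  row 1 [0000001]: F1=0 F2=0 -> 0
  row 2 [0000010]: F1=1 F2=1 -> 0
  row 3 [0000011]: F1=1 F2=1 -> 0
  row 4 [0000100]: F1=1 F2=0 (differ) -> 1
  (every remaining row is evaluated the same way; all 128 results are listed next)
Full result column, 8 rows per line (p,q,r,s fixed per line; t,u,v runs 000..111 left to right):
  rows 0-7 [p,q,r,s=0000]: 10001011  (ones: 4)
  rows 8-15 [p,q,r,s=0001]: 11001111  (ones: 6)
  rows 16-23 [p,q,r,s=0010]: 11001111  (ones: 6)
  rows 24-31 [p,q,r,s=0011]: 11001111  (ones: 6)
  rows 32-39 [p,q,r,s=0100]: 01110100  (ones: 4)
  rows 40-47 [p,q,r,s=0101]: 00110000  (ones: 2)
  rows 48-55 [p,q,r,s=0110]: 00110000  (ones: 2)
  rows 56-63 [p,q,r,s=0111]: 00110000  (ones: 2)
  rows 64-71 [p,q,r,s=1000]: 10001011  (ones: 4)
  rows 72-79 [p,q,r,s=1001]: 11001111  (ones: 6)
  rows 80-87 [p,q,r,s=1010]: 00001111  (ones: 4)
  rows 88-95 [p,q,r,s=1011]: 00001111  (ones: 4)
  rows 96-103 [p,q,r,s=1100]: 01110100  (ones: 4)
  rows 104-111 [p,q,r,s=1101]: 00110000  (ones: 2)
  rows 112-119 [p,q,r,s=1110]: 00000000  (ones: 0)
  rows 120-127 [p,q,r,s=1111]: 00000000  (ones: 0)
Disagreements = 4+6+6+6+4+2+2+2+4+6+4+4+4+2+0+0 = 56

56


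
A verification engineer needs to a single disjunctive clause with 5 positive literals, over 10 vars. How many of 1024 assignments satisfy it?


Step 1: Total=2^10=1024
Step 2: Unsat when all 5 false: 2^5=32
Step 3: Sat=1024-32=992

992


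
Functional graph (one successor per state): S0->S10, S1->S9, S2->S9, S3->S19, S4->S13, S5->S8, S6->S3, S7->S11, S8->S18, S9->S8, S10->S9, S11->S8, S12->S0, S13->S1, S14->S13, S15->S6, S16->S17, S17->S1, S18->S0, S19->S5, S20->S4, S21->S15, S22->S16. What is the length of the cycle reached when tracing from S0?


Trace from S0 until a state repeats:
  S0 -> S10 -> S9 -> S8 -> S18 -> S0
S0 first seen at step 0, revisited at step 5.
Cycle length = 5 - 0 = 5

5


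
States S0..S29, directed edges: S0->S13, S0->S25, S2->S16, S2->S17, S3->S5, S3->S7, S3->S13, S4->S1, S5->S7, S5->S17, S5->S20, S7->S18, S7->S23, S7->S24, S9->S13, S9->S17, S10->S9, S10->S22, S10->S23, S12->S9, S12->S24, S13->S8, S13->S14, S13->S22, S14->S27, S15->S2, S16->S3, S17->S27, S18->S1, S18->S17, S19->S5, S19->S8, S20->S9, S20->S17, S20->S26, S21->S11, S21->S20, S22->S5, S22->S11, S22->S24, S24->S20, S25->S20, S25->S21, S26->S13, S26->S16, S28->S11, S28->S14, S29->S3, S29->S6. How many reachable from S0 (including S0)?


BFS from S0:
  layer 0: {S0}
  layer 1: {S13, S25}
  layer 2: {S8, S14, S20, S21, S22}
  layer 3: {S5, S9, S11, S17, S24, S26, S27}
  layer 4: {S7, S16}
  layer 5: {S3, S18, S23}
  layer 6: {S1}
Reachable set: {S0, S1, S3, S5, S7, S8, S9, S11, S13, S14, S16, S17, S18, S20, S21, S22, S23, S24, S25, S26, S27}
Count = 21

21


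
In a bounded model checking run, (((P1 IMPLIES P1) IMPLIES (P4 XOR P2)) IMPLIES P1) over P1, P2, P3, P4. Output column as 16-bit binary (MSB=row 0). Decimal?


Formula: (((P1 IMPLIES P1) IMPLIES (P4 XOR P2)) IMPLIES P1) over P1, P2, P3, P4 (16 rows)
Evaluate each row (bits = P1,P2,P3,P4, MSB first):
  row 0 [0000]: (((0 IMPLIES 0) IMPLIES (0 XOR 0)) IMPLIES 0) -> 1
  row 1 [0001]: (((0 IMPLIES 0) IMPLIES (1 XOR 0)) IMPLIES 0) -> 0
  row 2 [0010]: (((0 IMPLIES 0) IMPLIES (0 XOR 0)) IMPLIES 0) -> 1
  row 3 [0011]: (((0 IMPLIES 0) IMPLIES (1 XOR 0)) IMPLIES 0) -> 0
  row 4 [0100]: (((0 IMPLIES 0) IMPLIES (0 XOR 1)) IMPLIES 0) -> 0
  row 5 [0101]: (((0 IMPLIES 0) IMPLIES (1 XOR 1)) IMPLIES 0) -> 1
  row 6 [0110]: (((0 IMPLIES 0) IMPLIES (0 XOR 1)) IMPLIES 0) -> 0
  row 7 [0111]: (((0 IMPLIES 0) IMPLIES (1 XOR 1)) IMPLIES 0) -> 1
  row 8 [1000]: (((1 IMPLIES 1) IMPLIES (0 XOR 0)) IMPLIES 1) -> 1
  row 9 [1001]: (((1 IMPLIES 1) IMPLIES (1 XOR 0)) IMPLIES 1) -> 1
  row 10 [1010]: (((1 IMPLIES 1) IMPLIES (0 XOR 0)) IMPLIES 1) -> 1
  row 11 [1011]: (((1 IMPLIES 1) IMPLIES (1 XOR 0)) IMPLIES 1) -> 1
  row 12 [1100]: (((1 IMPLIES 1) IMPLIES (0 XOR 1)) IMPLIES 1) -> 1
  row 13 [1101]: (((1 IMPLIES 1) IMPLIES (1 XOR 1)) IMPLIES 1) -> 1
  row 14 [1110]: (((1 IMPLIES 1) IMPLIES (0 XOR 1)) IMPLIES 1) -> 1
  row 15 [1111]: (((1 IMPLIES 1) IMPLIES (1 XOR 1)) IMPLIES 1) -> 1
Full result column, 4 rows per line (P1,P2 fixed per line; P3,P4 runs 00..11 left to right):
  rows 0-3 [P1,P2=00]: 1010  = hex A
  rows 4-7 [P1,P2=01]: 0101  = hex 5
  rows 8-11 [P1,P2=10]: 1111  = hex F
  rows 12-15 [P1,P2=11]: 1111  = hex F
Output column (row 0 .. row 15) = 1010010111111111
Output column grouped in 4s = 1010 0101 1111 1111 = 0xA5FF
Convert to decimal digit by digit (value = value*16 + digit):
  A -> 10
  10*16 + 5 = 165
  165*16 + 15 (F) = 2655
  2655*16 + 15 (F) = 42495
Decimal = 42495

42495


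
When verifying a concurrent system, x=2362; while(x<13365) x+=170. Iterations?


Step 1: x goes from 2362 toward 13365 by 170; the body runs while x<13365, so iterations = ceil((bound-start)/step)
Step 2: Distance=11003
Step 3: ceil(11003/170)=65

65


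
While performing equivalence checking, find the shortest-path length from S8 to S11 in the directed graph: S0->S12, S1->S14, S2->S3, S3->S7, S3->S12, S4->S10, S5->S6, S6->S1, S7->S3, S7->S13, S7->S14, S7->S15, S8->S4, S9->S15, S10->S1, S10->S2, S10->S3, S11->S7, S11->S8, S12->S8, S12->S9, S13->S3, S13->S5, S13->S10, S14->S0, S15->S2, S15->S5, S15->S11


BFS layer-by-layer from S8:
  dist 0: {S8}
  dist 1: {S4}
  dist 2: {S10}
  dist 3: {S1, S2, S3}
  dist 4: {S7, S12, S14}
  dist 5: {S0, S9, S13, S15}
  dist 6: {S5, S11}
  -> S11 reached at distance 6
Shortest path length = 6

6


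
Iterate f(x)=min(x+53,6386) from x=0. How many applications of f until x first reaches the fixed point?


Step 1: x=0, cap=6386, increment=53
Step 2: x grows by 53 each step until capped at 6386; fixed point is x=6386
Step 3: iterations = ceil(6386/53) = 121

121


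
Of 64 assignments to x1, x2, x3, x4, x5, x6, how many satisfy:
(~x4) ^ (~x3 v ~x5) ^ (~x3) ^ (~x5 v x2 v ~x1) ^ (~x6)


CNF with 5 clauses over 6 vars (64 assignments).
An assignment satisfies CNF iff every clause has >=1 true literal.
Check each row (bits = x1,x2,x3,x4,x5,x6; clause T/F shown):
  row 0 [000000]: clauses=TTTTT -> 1
  row 1 [000001]: clauses=TTTTF -> 0
  row 2 [000010]: clauses=TTTTT -> 1
  row 3 [000011]: clauses=TTTTF -> 0
  row 4 [000100]: clauses=FTTTT -> 0
  (every remaining row is evaluated the same way; all 64 results are listed next)
Full result column, 8 rows per line (x1,x2,x3 fixed per line; x4,x5,x6 runs 000..111 left to right):
  rows 0-7 [x1,x2,x3=000]: 10100000  (ones: 2)
  rows 8-15 [x1,x2,x3=001]: 00000000  (ones: 0)
  rows 16-23 [x1,x2,x3=010]: 10100000  (ones: 2)
  rows 24-31 [x1,x2,x3=011]: 00000000  (ones: 0)
  rows 32-39 [x1,x2,x3=100]: 10000000  (ones: 1)
  rows 40-47 [x1,x2,x3=101]: 00000000  (ones: 0)
  rows 48-55 [x1,x2,x3=110]: 10100000  (ones: 2)
  rows 56-63 [x1,x2,x3=111]: 00000000  (ones: 0)
Satisfying assignments = 2+0+2+0+1+0+2+0 = 7

7


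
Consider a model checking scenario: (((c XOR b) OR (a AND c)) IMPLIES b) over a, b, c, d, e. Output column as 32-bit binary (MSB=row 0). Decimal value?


Formula: (((c XOR b) OR (a AND c)) IMPLIES b) over a, b, c, d, e (32 rows)
Evaluate each row (bits = a,b,c,d,e, MSB first):
  row 0 [00000]: (((0 XOR 0) OR (0 AND 0)) IMPLIES 0) -> 1
  row 1 [00001]: (((0 XOR 0) OR (0 AND 0)) IMPLIES 0) -> 1
  row 2 [00010]: (((0 XOR 0) OR (0 AND 0)) IMPLIES 0) -> 1
  row 3 [00011]: (((0 XOR 0) OR (0 AND 0)) IMPLIES 0) -> 1
  row 4 [00100]: (((1 XOR 0) OR (0 AND 1)) IMPLIES 0) -> 0
  row 5 [00101]: (((1 XOR 0) OR (0 AND 1)) IMPLIES 0) -> 0
  row 6 [00110]: (((1 XOR 0) OR (0 AND 1)) IMPLIES 0) -> 0
  row 7 [00111]: (((1 XOR 0) OR (0 AND 1)) IMPLIES 0) -> 0
  row 8 [01000]: (((0 XOR 1) OR (0 AND 0)) IMPLIES 1) -> 1
  row 9 [01001]: (((0 XOR 1) OR (0 AND 0)) IMPLIES 1) -> 1
  row 10 [01010]: (((0 XOR 1) OR (0 AND 0)) IMPLIES 1) -> 1
  row 11 [01011]: (((0 XOR 1) OR (0 AND 0)) IMPLIES 1) -> 1
  row 12 [01100]: (((1 XOR 1) OR (0 AND 1)) IMPLIES 1) -> 1
  row 13 [01101]: (((1 XOR 1) OR (0 AND 1)) IMPLIES 1) -> 1
  row 14 [01110]: (((1 XOR 1) OR (0 AND 1)) IMPLIES 1) -> 1
  row 15 [01111]: (((1 XOR 1) OR (0 AND 1)) IMPLIES 1) -> 1
  row 16 [10000]: (((0 XOR 0) OR (1 AND 0)) IMPLIES 0) -> 1
  row 17 [10001]: (((0 XOR 0) OR (1 AND 0)) IMPLIES 0) -> 1
  row 18 [10010]: (((0 XOR 0) OR (1 AND 0)) IMPLIES 0) -> 1
  row 19 [10011]: (((0 XOR 0) OR (1 AND 0)) IMPLIES 0) -> 1
  row 20 [10100]: (((1 XOR 0) OR (1 AND 1)) IMPLIES 0) -> 0
  row 21 [10101]: (((1 XOR 0) OR (1 AND 1)) IMPLIES 0) -> 0
  row 22 [10110]: (((1 XOR 0) OR (1 AND 1)) IMPLIES 0) -> 0
  row 23 [10111]: (((1 XOR 0) OR (1 AND 1)) IMPLIES 0) -> 0
  row 24 [11000]: (((0 XOR 1) OR (1 AND 0)) IMPLIES 1) -> 1
  row 25 [11001]: (((0 XOR 1) OR (1 AND 0)) IMPLIES 1) -> 1
  row 26 [11010]: (((0 XOR 1) OR (1 AND 0)) IMPLIES 1) -> 1
  row 27 [11011]: (((0 XOR 1) OR (1 AND 0)) IMPLIES 1) -> 1
  row 28 [11100]: (((1 XOR 1) OR (1 AND 1)) IMPLIES 1) -> 1
  row 29 [11101]: (((1 XOR 1) OR (1 AND 1)) IMPLIES 1) -> 1
  row 30 [11110]: (((1 XOR 1) OR (1 AND 1)) IMPLIES 1) -> 1
  row 31 [11111]: (((1 XOR 1) OR (1 AND 1)) IMPLIES 1) -> 1
Full result column, 4 rows per line (a,b,c fixed per line; d,e runs 00..11 left to right):
  rows 0-3 [a,b,c=000]: 1111  = hex F
  rows 4-7 [a,b,c=001]: 0000  = hex 0
  rows 8-11 [a,b,c=010]: 1111  = hex F
  rows 12-15 [a,b,c=011]: 1111  = hex F
  rows 16-19 [a,b,c=100]: 1111  = hex F
  rows 20-23 [a,b,c=101]: 0000  = hex 0
  rows 24-27 [a,b,c=110]: 1111  = hex F
  rows 28-31 [a,b,c=111]: 1111  = hex F
Output column (row 0 .. row 31) = 11110000111111111111000011111111
Output column grouped in 4s = 1111 0000 1111 1111 1111 0000 1111 1111 = 0xF0FFF0FF
Convert to decimal digit by digit (value = value*16 + digit):
  F -> 15
  15*16 + 0 = 240
  240*16 + 15 (F) = 3855
  3855*16 + 15 (F) = 61695
  61695*16 + 15 (F) = 987135
  987135*16 + 0 = 15794160
  15794160*16 + 15 (F) = 252706575
  252706575*16 + 15 (F) = 4043305215
Decimal = 4043305215

4043305215


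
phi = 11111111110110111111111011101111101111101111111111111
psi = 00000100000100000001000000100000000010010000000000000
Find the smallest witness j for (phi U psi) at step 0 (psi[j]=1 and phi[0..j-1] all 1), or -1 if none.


(phi U psi) at 0: need smallest j with psi[j]=1 and phi[i]=1 for all i in [0,j).
Scan from step 0:
  step 0: phi=1, psi=0 -> continue
  step 1: phi=1, psi=0 -> continue
  step 2: phi=1, psi=0 -> continue
  step 3: phi=1, psi=0 -> continue
  step 5: psi=1 and phi held for [0,5) -> witness found
Witness step = 5

5


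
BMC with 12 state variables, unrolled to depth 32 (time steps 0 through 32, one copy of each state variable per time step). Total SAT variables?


BMC unrolls to depth k, creating one copy of each state var for steps 0..k.
Step count = 32 + 1 = 33 (steps 0 through 32)
Vars per step = 12
Total = 12 * 33 = 396

396


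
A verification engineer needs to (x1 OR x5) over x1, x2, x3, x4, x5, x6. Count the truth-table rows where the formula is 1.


Formula: (x1 OR x5) over 6 vars (64 rows)
Evaluate each row (x1, x2, x3, x4, x5, x6 as bits, MSB first):
  row 0 [000000]: (0 OR 0) -> 0
  row 1 [000001]: (0 OR 0) -> 0
  row 2 [000010]: (0 OR 1) -> 1
  row 3 [000011]: (0 OR 1) -> 1
  row 4 [000100]: (0 OR 0) -> 0
  (every remaining row is evaluated the same way; all 64 results are listed next)
Full result column, 8 rows per line (x1,x2,x3 fixed per line; x4,x5,x6 runs 000..111 left to right):
  rows 0-7 [x1,x2,x3=000]: 00110011  (ones: 4)
  rows 8-15 [x1,x2,x3=001]: 00110011  (ones: 4)
  rows 16-23 [x1,x2,x3=010]: 00110011  (ones: 4)
  rows 24-31 [x1,x2,x3=011]: 00110011  (ones: 4)
  rows 32-39 [x1,x2,x3=100]: 11111111  (ones: 8)
  rows 40-47 [x1,x2,x3=101]: 11111111  (ones: 8)
  rows 48-55 [x1,x2,x3=110]: 11111111  (ones: 8)
  rows 56-63 [x1,x2,x3=111]: 11111111  (ones: 8)
Count of 1-rows = 4+4+4+4+8+8+8+8 = 48

48


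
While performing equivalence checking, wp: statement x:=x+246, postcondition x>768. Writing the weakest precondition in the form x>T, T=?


Formula: wp(x:=E, P) = P[E/x] (substitute E for x in postcondition)
Step 1: Postcondition: x>768
Step 2: Substitute x+246 for x: x+246>768
Step 3: Solve for x: x > 768-246 = 522

522


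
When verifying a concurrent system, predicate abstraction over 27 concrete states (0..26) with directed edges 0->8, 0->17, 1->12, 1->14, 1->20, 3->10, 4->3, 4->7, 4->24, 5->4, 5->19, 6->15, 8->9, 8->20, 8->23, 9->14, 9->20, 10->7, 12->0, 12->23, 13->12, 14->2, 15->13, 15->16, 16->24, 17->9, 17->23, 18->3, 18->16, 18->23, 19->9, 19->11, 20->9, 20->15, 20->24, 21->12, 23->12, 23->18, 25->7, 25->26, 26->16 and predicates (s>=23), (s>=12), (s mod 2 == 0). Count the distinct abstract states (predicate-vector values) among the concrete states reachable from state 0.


BFS from 0:
Concrete reachable: {0, 2, 3, 7, 8, 9, 10, 12, 13, 14, 15, 16, 17, 18, 20, 23, 24}
Abstract via predicates (s>=23), (s>=12), (s mod 2 == 0):
  (0,0,0) <- {3, 7, 9}
  (0,0,1) <- {0, 2, 8, 10}
  (0,1,0) <- {13, 15, 17}
  (0,1,1) <- {12, 14, 16, 18, 20}
  (1,1,0) <- {23}
  (1,1,1) <- {24}
Distinct abstract states = 6

6


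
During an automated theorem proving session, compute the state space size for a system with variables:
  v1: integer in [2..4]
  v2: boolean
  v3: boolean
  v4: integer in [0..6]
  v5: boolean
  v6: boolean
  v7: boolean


State space = product of domain sizes of all variables.
Domain sizes:
  v1 (integer in [2..4]): 3
  v2 (boolean): 2
  v3 (boolean): 2
  v4 (integer in [0..6]): 7
  v5 (boolean): 2
  v6 (boolean): 2
  v7 (boolean): 2
Product = 3 * 2 * 2 * 7 * 2 * 2 * 2 = 672

672


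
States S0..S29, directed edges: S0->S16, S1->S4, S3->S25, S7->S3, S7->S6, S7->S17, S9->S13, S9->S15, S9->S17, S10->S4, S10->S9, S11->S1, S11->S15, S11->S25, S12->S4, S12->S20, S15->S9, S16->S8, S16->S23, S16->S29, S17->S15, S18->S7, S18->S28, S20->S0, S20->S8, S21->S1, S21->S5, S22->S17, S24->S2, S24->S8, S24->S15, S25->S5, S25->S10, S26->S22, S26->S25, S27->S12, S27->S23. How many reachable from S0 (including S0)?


BFS from S0:
  layer 0: {S0}
  layer 1: {S16}
  layer 2: {S8, S23, S29}
Reachable set: {S0, S8, S16, S23, S29}
Count = 5

5


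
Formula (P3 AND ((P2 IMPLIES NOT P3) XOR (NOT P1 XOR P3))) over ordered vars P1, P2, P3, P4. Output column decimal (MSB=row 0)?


Formula: (P3 AND ((P2 IMPLIES NOT P3) XOR (NOT P1 XOR P3))) over P1, P2, P3, P4 (16 rows)
Evaluate each row (bits = P1,P2,P3,P4, MSB first):
  row 0 [0000]: (0 AND ((0 IMPLIES NOT 0) XOR (NOT 0 XOR 0))) -> 0
  row 1 [0001]: (0 AND ((0 IMPLIES NOT 0) XOR (NOT 0 XOR 0))) -> 0
  row 2 [0010]: (1 AND ((0 IMPLIES NOT 1) XOR (NOT 0 XOR 1))) -> 1
  row 3 [0011]: (1 AND ((0 IMPLIES NOT 1) XOR (NOT 0 XOR 1))) -> 1
  row 4 [0100]: (0 AND ((1 IMPLIES NOT 0) XOR (NOT 0 XOR 0))) -> 0
  row 5 [0101]: (0 AND ((1 IMPLIES NOT 0) XOR (NOT 0 XOR 0))) -> 0
  row 6 [0110]: (1 AND ((1 IMPLIES NOT 1) XOR (NOT 0 XOR 1))) -> 0
  row 7 [0111]: (1 AND ((1 IMPLIES NOT 1) XOR (NOT 0 XOR 1))) -> 0
  row 8 [1000]: (0 AND ((0 IMPLIES NOT 0) XOR (NOT 1 XOR 0))) -> 0
  row 9 [1001]: (0 AND ((0 IMPLIES NOT 0) XOR (NOT 1 XOR 0))) -> 0
  row 10 [1010]: (1 AND ((0 IMPLIES NOT 1) XOR (NOT 1 XOR 1))) -> 0
  row 11 [1011]: (1 AND ((0 IMPLIES NOT 1) XOR (NOT 1 XOR 1))) -> 0
  row 12 [1100]: (0 AND ((1 IMPLIES NOT 0) XOR (NOT 1 XOR 0))) -> 0
  row 13 [1101]: (0 AND ((1 IMPLIES NOT 0) XOR (NOT 1 XOR 0))) -> 0
  row 14 [1110]: (1 AND ((1 IMPLIES NOT 1) XOR (NOT 1 XOR 1))) -> 1
  row 15 [1111]: (1 AND ((1 IMPLIES NOT 1) XOR (NOT 1 XOR 1))) -> 1
Full result column, 4 rows per line (P1,P2 fixed per line; P3,P4 runs 00..11 left to right):
  rows 0-3 [P1,P2=00]: 0011  = hex 3
  rows 4-7 [P1,P2=01]: 0000  = hex 0
  rows 8-11 [P1,P2=10]: 0000  = hex 0
  rows 12-15 [P1,P2=11]: 0011  = hex 3
Output column (row 0 .. row 15) = 0011000000000011
Output column grouped in 4s = 0011 0000 0000 0011 = 0x3003
Convert to decimal digit by digit (value = value*16 + digit):
  3 -> 3
  3*16 + 0 = 48
  48*16 + 0 = 768
  768*16 + 3 = 12291
Decimal = 12291

12291


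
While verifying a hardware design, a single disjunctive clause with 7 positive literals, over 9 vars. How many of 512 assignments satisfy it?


Step 1: Total=2^9=512
Step 2: Unsat when all 7 false: 2^2=4
Step 3: Sat=512-4=508

508


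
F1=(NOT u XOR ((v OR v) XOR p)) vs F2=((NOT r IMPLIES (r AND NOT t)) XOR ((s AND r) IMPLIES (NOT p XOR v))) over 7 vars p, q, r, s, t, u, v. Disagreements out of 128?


F1 = (NOT u XOR ((v OR v) XOR p))
F2 = ((NOT r IMPLIES (r AND NOT t)) XOR ((s AND r) IMPLIES (NOT p XOR v)))
Evaluate both on each of 128 rows (bits = p,q,r,s,t,u,v):
  row 0 [0000000]: F1=1 F2=1 -> 0
  row 1 [0000001]: F1=0 F2=1 (differ) -> 1
  row 2 [0000010]: F1=0 F2=1 (differ) -> 1
  row 3 [0000011]: F1=1 F2=1 -> 0
  row 4 [0000100]: F1=1 F2=1 -> 0
  (every remaining row is evaluated the same way; all 128 results are listed next)
Full result column, 8 rows per line (p,q,r,s fixed per line; t,u,v runs 000..111 left to right):
  rows 0-7 [p,q,r,s=0000]: 01100110  (ones: 4)
  rows 8-15 [p,q,r,s=0001]: 01100110  (ones: 4)
  rows 16-23 [p,q,r,s=0010]: 10011001  (ones: 4)
  rows 24-31 [p,q,r,s=0011]: 11001100  (ones: 4)
  rows 32-39 [p,q,r,s=0100]: 01100110  (ones: 4)
  rows 40-47 [p,q,r,s=0101]: 01100110  (ones: 4)
  rows 48-55 [p,q,r,s=0110]: 10011001  (ones: 4)
  rows 56-63 [p,q,r,s=0111]: 11001100  (ones: 4)
  rows 64-71 [p,q,r,s=1000]: 10011001  (ones: 4)
  rows 72-79 [p,q,r,s=1001]: 10011001  (ones: 4)
  rows 80-87 [p,q,r,s=1010]: 01100110  (ones: 4)
  rows 88-95 [p,q,r,s=1011]: 11001100  (ones: 4)
  rows 96-103 [p,q,r,s=1100]: 10011001  (ones: 4)
  rows 104-111 [p,q,r,s=1101]: 10011001  (ones: 4)
  rows 112-119 [p,q,r,s=1110]: 01100110  (ones: 4)
  rows 120-127 [p,q,r,s=1111]: 11001100  (ones: 4)
Disagreements = 4+4+4+4+4+4+4+4+4+4+4+4+4+4+4+4 = 64

64


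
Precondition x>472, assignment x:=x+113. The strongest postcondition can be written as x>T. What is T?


Formula: sp(P, x:=E) = exists old_x. (x = E[old_x/x]) AND P[old_x/x] (old_x is the value of x before the assignment; eliminate old_x by solving x = E[old_x/x] for old_x)
Step 1: Precondition P: x>472, i.e. old_x > 472
Step 2: Assignment gives x = old_x + 113, so old_x = x - 113
Step 3: Substitute into P: x - 113 > 472
Step 4: Simplify: x > 472+113 = 585

585


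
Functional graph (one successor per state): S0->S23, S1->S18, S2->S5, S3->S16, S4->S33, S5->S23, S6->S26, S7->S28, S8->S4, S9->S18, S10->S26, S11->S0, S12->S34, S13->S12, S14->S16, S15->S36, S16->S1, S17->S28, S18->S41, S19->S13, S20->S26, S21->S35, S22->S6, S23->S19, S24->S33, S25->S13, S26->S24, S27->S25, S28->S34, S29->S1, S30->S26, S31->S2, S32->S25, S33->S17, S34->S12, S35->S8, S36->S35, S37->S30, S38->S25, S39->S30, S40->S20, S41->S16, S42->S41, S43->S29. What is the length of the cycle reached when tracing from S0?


Trace from S0 until a state repeats:
  S0 -> S23 -> S19 -> S13 -> S12 -> S34 -> S12
S12 first seen at step 4, revisited at step 6.
Cycle length = 6 - 4 = 2

2


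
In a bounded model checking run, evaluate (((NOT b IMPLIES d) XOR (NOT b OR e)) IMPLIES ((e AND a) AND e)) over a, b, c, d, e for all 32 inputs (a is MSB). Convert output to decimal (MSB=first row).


Formula: (((NOT b IMPLIES d) XOR (NOT b OR e)) IMPLIES ((e AND a) AND e)) over a, b, c, d, e (32 rows)
Evaluate each row (bits = a,b,c,d,e, MSB first):
  row 0 [00000]: (((NOT 0 IMPLIES 0) XOR (NOT 0 OR 0)) IMPLIES ((0 AND 0) AND 0)) -> 0
  row 1 [00001]: (((NOT 0 IMPLIES 0) XOR (NOT 0 OR 1)) IMPLIES ((1 AND 0) AND 1)) -> 0
  row 2 [00010]: (((NOT 0 IMPLIES 1) XOR (NOT 0 OR 0)) IMPLIES ((0 AND 0) AND 0)) -> 1
  row 3 [00011]: (((NOT 0 IMPLIES 1) XOR (NOT 0 OR 1)) IMPLIES ((1 AND 0) AND 1)) -> 1
  row 4 [00100]: (((NOT 0 IMPLIES 0) XOR (NOT 0 OR 0)) IMPLIES ((0 AND 0) AND 0)) -> 0
  row 5 [00101]: (((NOT 0 IMPLIES 0) XOR (NOT 0 OR 1)) IMPLIES ((1 AND 0) AND 1)) -> 0
  row 6 [00110]: (((NOT 0 IMPLIES 1) XOR (NOT 0 OR 0)) IMPLIES ((0 AND 0) AND 0)) -> 1
  row 7 [00111]: (((NOT 0 IMPLIES 1) XOR (NOT 0 OR 1)) IMPLIES ((1 AND 0) AND 1)) -> 1
  row 8 [01000]: (((NOT 1 IMPLIES 0) XOR (NOT 1 OR 0)) IMPLIES ((0 AND 0) AND 0)) -> 0
  row 9 [01001]: (((NOT 1 IMPLIES 0) XOR (NOT 1 OR 1)) IMPLIES ((1 AND 0) AND 1)) -> 1
  row 10 [01010]: (((NOT 1 IMPLIES 1) XOR (NOT 1 OR 0)) IMPLIES ((0 AND 0) AND 0)) -> 0
  row 11 [01011]: (((NOT 1 IMPLIES 1) XOR (NOT 1 OR 1)) IMPLIES ((1 AND 0) AND 1)) -> 1
  row 12 [01100]: (((NOT 1 IMPLIES 0) XOR (NOT 1 OR 0)) IMPLIES ((0 AND 0) AND 0)) -> 0
  row 13 [01101]: (((NOT 1 IMPLIES 0) XOR (NOT 1 OR 1)) IMPLIES ((1 AND 0) AND 1)) -> 1
  row 14 [01110]: (((NOT 1 IMPLIES 1) XOR (NOT 1 OR 0)) IMPLIES ((0 AND 0) AND 0)) -> 0
  row 15 [01111]: (((NOT 1 IMPLIES 1) XOR (NOT 1 OR 1)) IMPLIES ((1 AND 0) AND 1)) -> 1
  row 16 [10000]: (((NOT 0 IMPLIES 0) XOR (NOT 0 OR 0)) IMPLIES ((0 AND 1) AND 0)) -> 0
  row 17 [10001]: (((NOT 0 IMPLIES 0) XOR (NOT 0 OR 1)) IMPLIES ((1 AND 1) AND 1)) -> 1
  row 18 [10010]: (((NOT 0 IMPLIES 1) XOR (NOT 0 OR 0)) IMPLIES ((0 AND 1) AND 0)) -> 1
  row 19 [10011]: (((NOT 0 IMPLIES 1) XOR (NOT 0 OR 1)) IMPLIES ((1 AND 1) AND 1)) -> 1
  row 20 [10100]: (((NOT 0 IMPLIES 0) XOR (NOT 0 OR 0)) IMPLIES ((0 AND 1) AND 0)) -> 0
  row 21 [10101]: (((NOT 0 IMPLIES 0) XOR (NOT 0 OR 1)) IMPLIES ((1 AND 1) AND 1)) -> 1
  row 22 [10110]: (((NOT 0 IMPLIES 1) XOR (NOT 0 OR 0)) IMPLIES ((0 AND 1) AND 0)) -> 1
  row 23 [10111]: (((NOT 0 IMPLIES 1) XOR (NOT 0 OR 1)) IMPLIES ((1 AND 1) AND 1)) -> 1
  row 24 [11000]: (((NOT 1 IMPLIES 0) XOR (NOT 1 OR 0)) IMPLIES ((0 AND 1) AND 0)) -> 0
  row 25 [11001]: (((NOT 1 IMPLIES 0) XOR (NOT 1 OR 1)) IMPLIES ((1 AND 1) AND 1)) -> 1
  row 26 [11010]: (((NOT 1 IMPLIES 1) XOR (NOT 1 OR 0)) IMPLIES ((0 AND 1) AND 0)) -> 0
  row 27 [11011]: (((NOT 1 IMPLIES 1) XOR (NOT 1 OR 1)) IMPLIES ((1 AND 1) AND 1)) -> 1
  row 28 [11100]: (((NOT 1 IMPLIES 0) XOR (NOT 1 OR 0)) IMPLIES ((0 AND 1) AND 0)) -> 0
  row 29 [11101]: (((NOT 1 IMPLIES 0) XOR (NOT 1 OR 1)) IMPLIES ((1 AND 1) AND 1)) -> 1
  row 30 [11110]: (((NOT 1 IMPLIES 1) XOR (NOT 1 OR 0)) IMPLIES ((0 AND 1) AND 0)) -> 0
  row 31 [11111]: (((NOT 1 IMPLIES 1) XOR (NOT 1 OR 1)) IMPLIES ((1 AND 1) AND 1)) -> 1
Full result column, 4 rows per line (a,b,c fixed per line; d,e runs 00..11 left to right):
  rows 0-3 [a,b,c=000]: 0011  = hex 3
  rows 4-7 [a,b,c=001]: 0011  = hex 3
  rows 8-11 [a,b,c=010]: 0101  = hex 5
  rows 12-15 [a,b,c=011]: 0101  = hex 5
  rows 16-19 [a,b,c=100]: 0111  = hex 7
  rows 20-23 [a,b,c=101]: 0111  = hex 7
  rows 24-27 [a,b,c=110]: 0101  = hex 5
  rows 28-31 [a,b,c=111]: 0101  = hex 5
Output column (row 0 .. row 31) = 00110011010101010111011101010101
Output column grouped in 4s = 0011 0011 0101 0101 0111 0111 0101 0101 = 0x33557755
Convert to decimal digit by digit (value = value*16 + digit):
  3 -> 3
  3*16 + 3 = 51
  51*16 + 5 = 821
  821*16 + 5 = 13141
  13141*16 + 7 = 210263
  210263*16 + 7 = 3364215
  3364215*16 + 5 = 53827445
  53827445*16 + 5 = 861239125
Decimal = 861239125

861239125


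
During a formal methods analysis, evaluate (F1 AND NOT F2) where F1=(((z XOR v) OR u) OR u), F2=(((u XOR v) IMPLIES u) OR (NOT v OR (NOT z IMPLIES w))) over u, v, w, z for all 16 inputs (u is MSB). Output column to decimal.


F1 = (((z XOR v) OR u) OR u)
F2 = (((u XOR v) IMPLIES u) OR (NOT v OR (NOT z IMPLIES w)))
Counterexample to F1=>F2 is where F1=1 and F2=0.
Evaluate each row (bits = u,v,w,z, MSB first):
  row 0 [0000]: F1=0 F2=1 -> F1&~F2 -> 0
  row 1 [0001]: F1=1 F2=1 -> F1&~F2 -> 0
  row 2 [0010]: F1=0 F2=1 -> F1&~F2 -> 0
  row 3 [0011]: F1=1 F2=1 -> F1&~F2 -> 0
  row 4 [0100]: F1=1 F2=0 -> F1&~F2 -> 1
  row 5 [0101]: F1=0 F2=1 -> F1&~F2 -> 0
  row 6 [0110]: F1=1 F2=1 -> F1&~F2 -> 0
  row 7 [0111]: F1=0 F2=1 -> F1&~F2 -> 0
  row 8 [1000]: F1=1 F2=1 -> F1&~F2 -> 0
  row 9 [1001]: F1=1 F2=1 -> F1&~F2 -> 0
  row 10 [1010]: F1=1 F2=1 -> F1&~F2 -> 0
  row 11 [1011]: F1=1 F2=1 -> F1&~F2 -> 0
  row 12 [1100]: F1=1 F2=1 -> F1&~F2 -> 0
  row 13 [1101]: F1=1 F2=1 -> F1&~F2 -> 0
  row 14 [1110]: F1=1 F2=1 -> F1&~F2 -> 0
  row 15 [1111]: F1=1 F2=1 -> F1&~F2 -> 0
Full result column, 4 rows per line (u,v fixed per line; w,z runs 00..11 left to right):
  rows 0-3 [u,v=00]: 0000  = hex 0
  rows 4-7 [u,v=01]: 1000  = hex 8
  rows 8-11 [u,v=10]: 0000  = hex 0
  rows 12-15 [u,v=11]: 0000  = hex 0
Counterexample vector (row 0 .. row 15) = 0000100000000000
Output column grouped in 4s = 0000 1000 0000 0000 = 0x0800
Convert to decimal digit by digit (value = value*16 + digit):
  0 -> 0
  0*16 + 8 = 8
  8*16 + 0 = 128
  128*16 + 0 = 2048
Decimal = 2048

2048


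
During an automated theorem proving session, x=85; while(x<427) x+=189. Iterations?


Step 1: x goes from 85 toward 427 by 189; the body runs while x<427, so iterations = ceil((bound-start)/step)
Step 2: Distance=342
Step 3: ceil(342/189)=2

2


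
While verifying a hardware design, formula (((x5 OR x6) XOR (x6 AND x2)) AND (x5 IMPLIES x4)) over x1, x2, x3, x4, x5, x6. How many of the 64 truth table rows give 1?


Formula: (((x5 OR x6) XOR (x6 AND x2)) AND (x5 IMPLIES x4)) over 6 vars (64 rows)
Evaluate each row (x1, x2, x3, x4, x5, x6 as bits, MSB first):
  row 0 [000000]: (((0 OR 0) XOR (0 AND 0)) AND (0 IMPLIES 0)) -> 0
  row 1 [000001]: (((0 OR 1) XOR (1 AND 0)) AND (0 IMPLIES 0)) -> 1
  row 2 [000010]: (((1 OR 0) XOR (0 AND 0)) AND (1 IMPLIES 0)) -> 0
  row 3 [000011]: (((1 OR 1) XOR (1 AND 0)) AND (1 IMPLIES 0)) -> 0
  row 4 [000100]: (((0 OR 0) XOR (0 AND 0)) AND (0 IMPLIES 1)) -> 0
  (every remaining row is evaluated the same way; all 64 results are listed next)
Full result column, 8 rows per line (x1,x2,x3 fixed per line; x4,x5,x6 runs 000..111 left to right):
  rows 0-7 [x1,x2,x3=000]: 01000111  (ones: 4)
  rows 8-15 [x1,x2,x3=001]: 01000111  (ones: 4)
  rows 16-23 [x1,x2,x3=010]: 00000010  (ones: 1)
  rows 24-31 [x1,x2,x3=011]: 00000010  (ones: 1)
  rows 32-39 [x1,x2,x3=100]: 01000111  (ones: 4)
  rows 40-47 [x1,x2,x3=101]: 01000111  (ones: 4)
  rows 48-55 [x1,x2,x3=110]: 00000010  (ones: 1)
  rows 56-63 [x1,x2,x3=111]: 00000010  (ones: 1)
Count of 1-rows = 4+4+1+1+4+4+1+1 = 20

20


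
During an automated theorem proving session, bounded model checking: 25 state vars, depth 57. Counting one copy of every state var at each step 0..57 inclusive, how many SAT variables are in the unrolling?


BMC unrolls to depth k, creating one copy of each state var for steps 0..k.
Step count = 57 + 1 = 58 (steps 0 through 57)
Vars per step = 25
Total = 25 * 58 = 1450

1450


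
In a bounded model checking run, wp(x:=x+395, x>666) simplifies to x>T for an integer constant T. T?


Formula: wp(x:=E, P) = P[E/x] (substitute E for x in postcondition)
Step 1: Postcondition: x>666
Step 2: Substitute x+395 for x: x+395>666
Step 3: Solve for x: x > 666-395 = 271

271


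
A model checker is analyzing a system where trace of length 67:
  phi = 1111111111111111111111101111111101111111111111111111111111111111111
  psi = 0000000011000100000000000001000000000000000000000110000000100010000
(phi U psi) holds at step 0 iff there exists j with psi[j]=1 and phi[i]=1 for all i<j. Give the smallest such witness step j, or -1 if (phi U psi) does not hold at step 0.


(phi U psi) at 0: need smallest j with psi[j]=1 and phi[i]=1 for all i in [0,j).
Scan from step 0:
  step 0: phi=1, psi=0 -> continue
  step 1: phi=1, psi=0 -> continue
  step 2: phi=1, psi=0 -> continue
  step 3: phi=1, psi=0 -> continue
  step 8: psi=1 and phi held for [0,8) -> witness found
Witness step = 8

8


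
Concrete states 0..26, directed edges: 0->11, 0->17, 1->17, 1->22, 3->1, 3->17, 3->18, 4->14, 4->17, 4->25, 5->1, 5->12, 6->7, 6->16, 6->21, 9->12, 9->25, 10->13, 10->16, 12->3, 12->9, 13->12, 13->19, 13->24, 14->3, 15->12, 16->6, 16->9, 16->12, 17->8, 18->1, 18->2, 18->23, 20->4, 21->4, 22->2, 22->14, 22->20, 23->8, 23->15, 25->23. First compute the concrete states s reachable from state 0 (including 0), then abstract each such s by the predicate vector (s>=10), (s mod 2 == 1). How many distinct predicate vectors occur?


BFS from 0:
Concrete reachable: {0, 8, 11, 17}
Abstract via predicates (s>=10), (s mod 2 == 1):
  (0,0) <- {0, 8}
  (1,1) <- {11, 17}
Distinct abstract states = 2

2


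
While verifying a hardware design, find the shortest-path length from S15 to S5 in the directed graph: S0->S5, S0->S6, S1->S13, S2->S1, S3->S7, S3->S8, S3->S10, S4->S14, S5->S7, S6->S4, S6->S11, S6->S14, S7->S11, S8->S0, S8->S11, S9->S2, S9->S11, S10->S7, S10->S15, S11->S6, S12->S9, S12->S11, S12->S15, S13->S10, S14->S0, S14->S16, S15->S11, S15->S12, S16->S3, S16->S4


BFS layer-by-layer from S15:
  dist 0: {S15}
  dist 1: {S11, S12}
  dist 2: {S6, S9}
  dist 3: {S2, S4, S14}
  dist 4: {S0, S1, S16}
  dist 5: {S3, S5, S13}
  -> S5 reached at distance 5
Shortest path length = 5

5
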